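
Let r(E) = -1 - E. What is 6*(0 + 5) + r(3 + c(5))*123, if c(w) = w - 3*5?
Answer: 768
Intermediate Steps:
c(w) = -15 + w (c(w) = w - 15 = -15 + w)
6*(0 + 5) + r(3 + c(5))*123 = 6*(0 + 5) + (-1 - (3 + (-15 + 5)))*123 = 6*5 + (-1 - (3 - 10))*123 = 30 + (-1 - 1*(-7))*123 = 30 + (-1 + 7)*123 = 30 + 6*123 = 30 + 738 = 768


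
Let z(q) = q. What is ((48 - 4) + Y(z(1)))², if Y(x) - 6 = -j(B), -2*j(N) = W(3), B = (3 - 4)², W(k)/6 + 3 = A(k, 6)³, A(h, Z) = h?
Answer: 14884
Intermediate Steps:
W(k) = -18 + 6*k³
B = 1 (B = (-1)² = 1)
j(N) = -72 (j(N) = -(-18 + 6*3³)/2 = -(-18 + 6*27)/2 = -(-18 + 162)/2 = -½*144 = -72)
Y(x) = 78 (Y(x) = 6 - 1*(-72) = 6 + 72 = 78)
((48 - 4) + Y(z(1)))² = ((48 - 4) + 78)² = (44 + 78)² = 122² = 14884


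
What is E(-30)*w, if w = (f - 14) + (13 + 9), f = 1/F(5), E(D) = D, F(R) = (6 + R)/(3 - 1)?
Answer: -2700/11 ≈ -245.45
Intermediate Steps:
F(R) = 3 + R/2 (F(R) = (6 + R)/2 = (6 + R)*(½) = 3 + R/2)
f = 2/11 (f = 1/(3 + (½)*5) = 1/(3 + 5/2) = 1/(11/2) = 2/11 ≈ 0.18182)
w = 90/11 (w = (2/11 - 14) + (13 + 9) = -152/11 + 22 = 90/11 ≈ 8.1818)
E(-30)*w = -30*90/11 = -2700/11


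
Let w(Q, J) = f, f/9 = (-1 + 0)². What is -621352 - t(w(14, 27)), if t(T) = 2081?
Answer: -623433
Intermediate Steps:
f = 9 (f = 9*(-1 + 0)² = 9*(-1)² = 9*1 = 9)
w(Q, J) = 9
-621352 - t(w(14, 27)) = -621352 - 1*2081 = -621352 - 2081 = -623433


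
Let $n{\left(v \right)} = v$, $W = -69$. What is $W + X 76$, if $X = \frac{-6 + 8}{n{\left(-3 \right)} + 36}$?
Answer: $- \frac{2125}{33} \approx -64.394$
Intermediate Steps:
$X = \frac{2}{33}$ ($X = \frac{-6 + 8}{-3 + 36} = \frac{2}{33} \approx 0.060606$)
$W + X 76 = -69 + \frac{2}{33} \cdot 76 = -69 + \frac{152}{33} = - \frac{2125}{33}$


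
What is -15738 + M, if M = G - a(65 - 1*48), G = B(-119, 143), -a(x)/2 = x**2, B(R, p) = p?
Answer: -15017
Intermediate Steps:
a(x) = -2*x**2
G = 143
M = 721 (M = 143 - (-2)*(65 - 1*48)**2 = 143 - (-2)*(65 - 48)**2 = 143 - (-2)*17**2 = 143 - (-2)*289 = 143 - 1*(-578) = 143 + 578 = 721)
-15738 + M = -15738 + 721 = -15017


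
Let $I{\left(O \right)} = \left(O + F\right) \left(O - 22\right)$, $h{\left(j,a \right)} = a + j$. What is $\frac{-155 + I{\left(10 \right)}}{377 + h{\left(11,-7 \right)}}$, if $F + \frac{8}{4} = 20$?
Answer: $- \frac{491}{381} \approx -1.2887$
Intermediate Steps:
$F = 18$ ($F = -2 + 20 = 18$)
$I{\left(O \right)} = \left(-22 + O\right) \left(18 + O\right)$ ($I{\left(O \right)} = \left(O + 18\right) \left(O - 22\right) = \left(18 + O\right) \left(-22 + O\right) = \left(-22 + O\right) \left(18 + O\right)$)
$\frac{-155 + I{\left(10 \right)}}{377 + h{\left(11,-7 \right)}} = \frac{-155 - \left(436 - 100\right)}{377 + \left(-7 + 11\right)} = \frac{-155 - 336}{377 + 4} = \frac{-155 - 336}{381} = \left(-491\right) \frac{1}{381} = - \frac{491}{381}$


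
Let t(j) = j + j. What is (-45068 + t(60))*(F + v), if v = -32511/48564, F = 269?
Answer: -48810550195/4047 ≈ -1.2061e+7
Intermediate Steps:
v = -10837/16188 (v = -32511*1/48564 = -10837/16188 ≈ -0.66945)
t(j) = 2*j
(-45068 + t(60))*(F + v) = (-45068 + 2*60)*(269 - 10837/16188) = (-45068 + 120)*(4343735/16188) = -44948*4343735/16188 = -48810550195/4047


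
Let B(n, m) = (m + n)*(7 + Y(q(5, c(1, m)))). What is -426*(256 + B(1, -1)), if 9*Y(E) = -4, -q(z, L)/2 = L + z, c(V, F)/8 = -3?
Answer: -109056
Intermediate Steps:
c(V, F) = -24 (c(V, F) = 8*(-3) = -24)
q(z, L) = -2*L - 2*z (q(z, L) = -2*(L + z) = -2*L - 2*z)
Y(E) = -4/9 (Y(E) = (⅑)*(-4) = -4/9)
B(n, m) = 59*m/9 + 59*n/9 (B(n, m) = (m + n)*(7 - 4/9) = (m + n)*(59/9) = 59*m/9 + 59*n/9)
-426*(256 + B(1, -1)) = -426*(256 + ((59/9)*(-1) + (59/9)*1)) = -426*(256 + (-59/9 + 59/9)) = -426*(256 + 0) = -426*256 = -109056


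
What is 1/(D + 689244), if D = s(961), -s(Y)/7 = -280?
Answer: 1/691204 ≈ 1.4468e-6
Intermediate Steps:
s(Y) = 1960 (s(Y) = -7*(-280) = 1960)
D = 1960
1/(D + 689244) = 1/(1960 + 689244) = 1/691204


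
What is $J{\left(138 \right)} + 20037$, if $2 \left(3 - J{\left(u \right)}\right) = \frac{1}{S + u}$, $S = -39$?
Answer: $\frac{3967919}{198} \approx 20040.0$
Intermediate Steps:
$J{\left(u \right)} = 3 - \frac{1}{2 \left(-39 + u\right)}$
$J{\left(138 \right)} + 20037 = \frac{-235 + 6 \cdot 138}{2 \left(-39 + 138\right)} + 20037 = \frac{-235 + 828}{2 \cdot 99} + 20037 = \frac{1}{2} \cdot \frac{1}{99} \cdot 593 + 20037 = \frac{593}{198} + 20037 = \frac{3967919}{198}$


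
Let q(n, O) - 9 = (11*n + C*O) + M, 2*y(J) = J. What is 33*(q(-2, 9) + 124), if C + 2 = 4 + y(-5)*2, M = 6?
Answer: 2970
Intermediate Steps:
y(J) = J/2
C = -3 (C = -2 + (4 + ((½)*(-5))*2) = -2 + (4 - 5/2*2) = -2 + (4 - 5) = -2 - 1 = -3)
q(n, O) = 15 - 3*O + 11*n (q(n, O) = 9 + ((11*n - 3*O) + 6) = 9 + ((-3*O + 11*n) + 6) = 9 + (6 - 3*O + 11*n) = 15 - 3*O + 11*n)
33*(q(-2, 9) + 124) = 33*((15 - 3*9 + 11*(-2)) + 124) = 33*((15 - 27 - 22) + 124) = 33*(-34 + 124) = 33*90 = 2970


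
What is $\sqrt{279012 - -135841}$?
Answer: $\sqrt{414853} \approx 644.09$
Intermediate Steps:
$\sqrt{279012 - -135841} = \sqrt{279012 + \left(-109969 + 245810\right)} = \sqrt{279012 + 135841} = \sqrt{414853}$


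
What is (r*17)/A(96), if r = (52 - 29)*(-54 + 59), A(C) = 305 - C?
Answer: 1955/209 ≈ 9.3541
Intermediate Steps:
r = 115 (r = 23*5 = 115)
(r*17)/A(96) = (115*17)/(305 - 1*96) = 1955/(305 - 96) = 1955/209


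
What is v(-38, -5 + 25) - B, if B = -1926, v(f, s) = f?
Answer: 1888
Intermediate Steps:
v(-38, -5 + 25) - B = -38 - 1*(-1926) = -38 + 1926 = 1888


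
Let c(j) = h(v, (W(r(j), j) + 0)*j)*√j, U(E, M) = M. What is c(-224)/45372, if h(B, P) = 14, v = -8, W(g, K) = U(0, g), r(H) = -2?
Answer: 14*I*√14/11343 ≈ 0.0046181*I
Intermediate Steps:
W(g, K) = g
c(j) = 14*√j
c(-224)/45372 = (14*√(-224))/45372 = (14*(4*I*√14))*(1/45372) = (56*I*√14)*(1/45372) = 14*I*√14/11343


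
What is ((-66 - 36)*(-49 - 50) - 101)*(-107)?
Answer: -1069679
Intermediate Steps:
((-66 - 36)*(-49 - 50) - 101)*(-107) = (-102*(-99) - 101)*(-107) = (10098 - 101)*(-107) = 9997*(-107) = -1069679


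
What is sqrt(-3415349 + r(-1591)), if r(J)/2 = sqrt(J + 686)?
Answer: sqrt(-3415349 + 2*I*sqrt(905)) ≈ 0.02 + 1848.1*I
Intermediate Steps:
r(J) = 2*sqrt(686 + J) (r(J) = 2*sqrt(J + 686) = 2*sqrt(686 + J))
sqrt(-3415349 + r(-1591)) = sqrt(-3415349 + 2*sqrt(686 - 1591)) = sqrt(-3415349 + 2*sqrt(-905)) = sqrt(-3415349 + 2*(I*sqrt(905))) = sqrt(-3415349 + 2*I*sqrt(905))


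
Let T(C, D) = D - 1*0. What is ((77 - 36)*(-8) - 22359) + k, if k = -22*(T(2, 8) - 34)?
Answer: -22115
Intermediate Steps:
T(C, D) = D (T(C, D) = D + 0 = D)
k = 572 (k = -22*(8 - 34) = -22*(-26) = 572)
((77 - 36)*(-8) - 22359) + k = ((77 - 36)*(-8) - 22359) + 572 = (41*(-8) - 22359) + 572 = (-328 - 22359) + 572 = -22687 + 572 = -22115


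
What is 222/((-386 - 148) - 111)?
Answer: -74/215 ≈ -0.34419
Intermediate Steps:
222/((-386 - 148) - 111) = 222/(-534 - 111) = 222/(-645) = 222*(-1/645) = -74/215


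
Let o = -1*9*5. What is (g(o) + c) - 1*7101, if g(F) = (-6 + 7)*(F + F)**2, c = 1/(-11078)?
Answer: 11066921/11078 ≈ 999.00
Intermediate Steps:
o = -45 (o = -9*5 = -45)
c = -1/11078 ≈ -9.0269e-5
g(F) = 4*F**2 (g(F) = 1*(2*F)**2 = 1*(4*F**2) = 4*F**2)
(g(o) + c) - 1*7101 = (4*(-45)**2 - 1/11078) - 1*7101 = (4*2025 - 1/11078) - 7101 = (8100 - 1/11078) - 7101 = 89731799/11078 - 7101 = 11066921/11078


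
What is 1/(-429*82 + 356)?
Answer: -1/34822 ≈ -2.8717e-5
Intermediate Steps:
1/(-429*82 + 356) = 1/(-35178 + 356) = 1/(-34822) = -1/34822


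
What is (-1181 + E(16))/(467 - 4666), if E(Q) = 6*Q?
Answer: 1085/4199 ≈ 0.25839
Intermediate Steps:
(-1181 + E(16))/(467 - 4666) = (-1181 + 6*16)/(467 - 4666) = (-1181 + 96)/(-4199) = -1085*(-1/4199) = 1085/4199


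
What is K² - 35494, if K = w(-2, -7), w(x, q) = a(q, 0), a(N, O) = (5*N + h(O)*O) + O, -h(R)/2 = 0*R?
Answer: -34269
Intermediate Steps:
h(R) = 0 (h(R) = -0*R = -2*0 = 0)
a(N, O) = O + 5*N (a(N, O) = (5*N + 0*O) + O = (5*N + 0) + O = 5*N + O = O + 5*N)
w(x, q) = 5*q (w(x, q) = 0 + 5*q = 5*q)
K = -35 (K = 5*(-7) = -35)
K² - 35494 = (-35)² - 35494 = 1225 - 35494 = -34269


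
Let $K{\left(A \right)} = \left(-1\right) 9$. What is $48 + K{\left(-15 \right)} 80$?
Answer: $-672$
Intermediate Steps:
$K{\left(A \right)} = -9$
$48 + K{\left(-15 \right)} 80 = 48 - 720 = -672$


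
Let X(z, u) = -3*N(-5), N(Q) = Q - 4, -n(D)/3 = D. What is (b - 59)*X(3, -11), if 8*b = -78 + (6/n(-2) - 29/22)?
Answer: -326889/176 ≈ -1857.3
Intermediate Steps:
n(D) = -3*D
N(Q) = -4 + Q
X(z, u) = 27 (X(z, u) = -3*(-4 - 5) = -3*(-9) = 27)
b = -1723/176 (b = (-78 + (6/((-3*(-2))) - 29/22))/8 = (-78 + (6/6 - 29*1/22))/8 = (-78 + (6*(⅙) - 29/22))/8 = (-78 + (1 - 29/22))/8 = (-78 - 7/22)/8 = (⅛)*(-1723/22) = -1723/176 ≈ -9.7898)
(b - 59)*X(3, -11) = (-1723/176 - 59)*27 = -12107/176*27 = -326889/176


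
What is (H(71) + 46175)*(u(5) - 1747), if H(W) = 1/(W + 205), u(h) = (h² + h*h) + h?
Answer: -1796946441/23 ≈ -7.8128e+7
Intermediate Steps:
u(h) = h + 2*h² (u(h) = (h² + h²) + h = 2*h² + h = h + 2*h²)
H(W) = 1/(205 + W)
(H(71) + 46175)*(u(5) - 1747) = (1/(205 + 71) + 46175)*(5*(1 + 2*5) - 1747) = (1/276 + 46175)*(5*(1 + 10) - 1747) = (1/276 + 46175)*(5*11 - 1747) = 12744301*(55 - 1747)/276 = (12744301/276)*(-1692) = -1796946441/23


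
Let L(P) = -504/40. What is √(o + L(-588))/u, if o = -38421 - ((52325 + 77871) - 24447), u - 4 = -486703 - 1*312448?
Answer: -I*√3604565/3995735 ≈ -0.00047515*I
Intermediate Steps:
L(P) = -63/5 (L(P) = -504*1/40 = -63/5)
u = -799147 (u = 4 + (-486703 - 1*312448) = 4 + (-486703 - 312448) = 4 - 799151 = -799147)
o = -144170 (o = -38421 - (130196 - 24447) = -38421 - 1*105749 = -38421 - 105749 = -144170)
√(o + L(-588))/u = √(-144170 - 63/5)/(-799147) = √(-720913/5)*(-1/799147) = (I*√3604565/5)*(-1/799147) = -I*√3604565/3995735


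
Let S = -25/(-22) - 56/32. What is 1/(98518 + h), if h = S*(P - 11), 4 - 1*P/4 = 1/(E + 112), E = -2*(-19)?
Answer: 1100/108366443 ≈ 1.0151e-5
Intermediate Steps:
E = 38
P = 1198/75 (P = 16 - 4/(38 + 112) = 16 - 4/150 = 16 - 4*1/150 = 16 - 2/75 = 1198/75 ≈ 15.973)
S = -27/44 (S = -25*(-1/22) - 56*1/32 = 25/22 - 7/4 = -27/44 ≈ -0.61364)
h = -3357/1100 (h = -27*(1198/75 - 11)/44 = -27/44*373/75 = -3357/1100 ≈ -3.0518)
1/(98518 + h) = 1/(98518 - 3357/1100) = 1/(108366443/1100) = 1100/108366443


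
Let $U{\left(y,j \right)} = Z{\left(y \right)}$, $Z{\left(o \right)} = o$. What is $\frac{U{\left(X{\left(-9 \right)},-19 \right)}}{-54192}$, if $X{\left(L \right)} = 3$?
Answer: $- \frac{1}{18064} \approx -5.5359 \cdot 10^{-5}$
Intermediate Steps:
$U{\left(y,j \right)} = y$
$\frac{U{\left(X{\left(-9 \right)},-19 \right)}}{-54192} = \frac{3}{-54192} = 3 \left(- \frac{1}{54192}\right) = - \frac{1}{18064}$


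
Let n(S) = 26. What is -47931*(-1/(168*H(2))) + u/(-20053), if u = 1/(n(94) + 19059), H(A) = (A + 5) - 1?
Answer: 6114581715049/128591065680 ≈ 47.551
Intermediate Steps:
H(A) = 4 + A (H(A) = (5 + A) - 1 = 4 + A)
u = 1/19085 (u = 1/(26 + 19059) = 1/19085 ≈ 5.2397e-5)
-47931*(-1/(168*H(2))) + u/(-20053) = -47931*(-1/(168*(4 + 2))) + (1/19085)/(-20053) = -47931/((-168*6)) + (1/19085)*(-1/20053) = -47931/(-1008) - 1/382711505 = -47931*(-1/1008) - 1/382711505 = 15977/336 - 1/382711505 = 6114581715049/128591065680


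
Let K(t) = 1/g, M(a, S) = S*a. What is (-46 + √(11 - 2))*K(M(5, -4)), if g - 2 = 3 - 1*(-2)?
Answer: -43/7 ≈ -6.1429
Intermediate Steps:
g = 7 (g = 2 + (3 - 1*(-2)) = 2 + (3 + 2) = 2 + 5 = 7)
K(t) = ⅐ (K(t) = 1/7 = ⅐)
(-46 + √(11 - 2))*K(M(5, -4)) = (-46 + √(11 - 2))*(⅐) = (-46 + √9)*(⅐) = (-46 + 3)*(⅐) = -43*⅐ = -43/7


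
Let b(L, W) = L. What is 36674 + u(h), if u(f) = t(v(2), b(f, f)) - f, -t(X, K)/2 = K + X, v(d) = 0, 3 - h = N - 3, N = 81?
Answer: 36899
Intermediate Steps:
h = -75 (h = 3 - (81 - 3) = 3 - 1*78 = 3 - 78 = -75)
t(X, K) = -2*K - 2*X (t(X, K) = -2*(K + X) = -2*K - 2*X)
u(f) = -3*f (u(f) = (-2*f - 2*0) - f = (-2*f + 0) - f = -2*f - f = -3*f)
36674 + u(h) = 36674 - 3*(-75) = 36674 + 225 = 36899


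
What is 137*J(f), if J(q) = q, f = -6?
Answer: -822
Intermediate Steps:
137*J(f) = 137*(-6) = -822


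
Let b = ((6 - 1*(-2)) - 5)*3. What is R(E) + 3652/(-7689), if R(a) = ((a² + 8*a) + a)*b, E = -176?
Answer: 184904740/699 ≈ 2.6453e+5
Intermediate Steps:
b = 9 (b = ((6 + 2) - 5)*3 = (8 - 5)*3 = 3*3 = 9)
R(a) = 9*a² + 81*a (R(a) = ((a² + 8*a) + a)*9 = (a² + 9*a)*9 = 9*a² + 81*a)
R(E) + 3652/(-7689) = 9*(-176)*(9 - 176) + 3652/(-7689) = 9*(-176)*(-167) + 3652*(-1/7689) = 264528 - 332/699 = 184904740/699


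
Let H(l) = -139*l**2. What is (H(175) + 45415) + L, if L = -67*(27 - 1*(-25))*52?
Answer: -4392628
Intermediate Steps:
L = -181168 (L = -67*(27 + 25)*52 = -67*52*52 = -3484*52 = -181168)
(H(175) + 45415) + L = (-139*175**2 + 45415) - 181168 = (-139*30625 + 45415) - 181168 = (-4256875 + 45415) - 181168 = -4211460 - 181168 = -4392628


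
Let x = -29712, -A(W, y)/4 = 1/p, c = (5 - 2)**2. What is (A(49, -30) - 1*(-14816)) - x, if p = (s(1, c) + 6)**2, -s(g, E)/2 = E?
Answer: 1603007/36 ≈ 44528.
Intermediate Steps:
c = 9 (c = 3**2 = 9)
s(g, E) = -2*E
p = 144 (p = (-2*9 + 6)**2 = (-18 + 6)**2 = (-12)**2 = 144)
A(W, y) = -1/36 (A(W, y) = -4/144 = -4*1/144 = -1/36)
(A(49, -30) - 1*(-14816)) - x = (-1/36 - 1*(-14816)) - 1*(-29712) = (-1/36 + 14816) + 29712 = 533375/36 + 29712 = 1603007/36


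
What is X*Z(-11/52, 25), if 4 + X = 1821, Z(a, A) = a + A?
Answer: 2342113/52 ≈ 45041.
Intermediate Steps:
Z(a, A) = A + a
X = 1817 (X = -4 + 1821 = 1817)
X*Z(-11/52, 25) = 1817*(25 - 11/52) = 1817*(1289/52) = 2342113/52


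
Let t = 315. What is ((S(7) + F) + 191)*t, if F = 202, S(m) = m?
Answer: 126000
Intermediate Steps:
((S(7) + F) + 191)*t = ((7 + 202) + 191)*315 = (209 + 191)*315 = 400*315 = 126000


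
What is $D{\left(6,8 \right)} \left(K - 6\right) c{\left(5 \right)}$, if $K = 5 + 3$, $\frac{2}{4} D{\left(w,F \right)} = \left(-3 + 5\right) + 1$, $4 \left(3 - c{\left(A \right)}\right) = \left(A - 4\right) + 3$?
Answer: $24$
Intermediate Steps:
$c{\left(A \right)} = \frac{13}{4} - \frac{A}{4}$ ($c{\left(A \right)} = 3 - \frac{\left(A - 4\right) + 3}{4} = 3 - \frac{\left(-4 + A\right) + 3}{4} = 3 - \frac{-1 + A}{4} = 3 - \left(- \frac{1}{4} + \frac{A}{4}\right) = \frac{13}{4} - \frac{A}{4}$)
$D{\left(w,F \right)} = 6$ ($D{\left(w,F \right)} = 2 \left(\left(-3 + 5\right) + 1\right) = 2 \left(2 + 1\right) = 2 \cdot 3 = 6$)
$K = 8$
$D{\left(6,8 \right)} \left(K - 6\right) c{\left(5 \right)} = 6 \left(8 - 6\right) \left(\frac{13}{4} - \frac{5}{4}\right) = 6 \cdot 2 \left(\frac{13}{4} - \frac{5}{4}\right) = 6 \cdot 2 \cdot 2 = 6 \cdot 4 = 24$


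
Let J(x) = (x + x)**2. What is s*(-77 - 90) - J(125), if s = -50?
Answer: -54150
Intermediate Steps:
J(x) = 4*x**2 (J(x) = (2*x)**2 = 4*x**2)
s*(-77 - 90) - J(125) = -50*(-77 - 90) - 4*125**2 = -50*(-167) - 4*15625 = 8350 - 1*62500 = 8350 - 62500 = -54150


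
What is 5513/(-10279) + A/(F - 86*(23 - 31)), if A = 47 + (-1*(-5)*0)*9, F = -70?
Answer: -2923921/6352422 ≈ -0.46028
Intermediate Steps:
A = 47 (A = 47 + (5*0)*9 = 47 + 0*9 = 47 + 0 = 47)
5513/(-10279) + A/(F - 86*(23 - 31)) = 5513/(-10279) + 47/(-70 - 86*(23 - 31)) = 5513*(-1/10279) + 47/(-70 - 86*(-8)) = -5513/10279 + 47/(-70 + 688) = -5513/10279 + 47/618 = -2923921/6352422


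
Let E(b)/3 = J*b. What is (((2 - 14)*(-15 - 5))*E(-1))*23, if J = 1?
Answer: -16560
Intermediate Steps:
E(b) = 3*b (E(b) = 3*(1*b) = 3*b)
(((2 - 14)*(-15 - 5))*E(-1))*23 = (((2 - 14)*(-15 - 5))*(3*(-1)))*23 = (-12*(-20)*(-3))*23 = (240*(-3))*23 = -720*23 = -16560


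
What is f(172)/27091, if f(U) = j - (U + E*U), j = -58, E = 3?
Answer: -746/27091 ≈ -0.027537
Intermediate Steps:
f(U) = -58 - 4*U (f(U) = -58 - (U + 3*U) = -58 - 4*U)
f(172)/27091 = (-58 - 4*172)/27091 = (-58 - 688)*(1/27091) = -746*1/27091 = -746/27091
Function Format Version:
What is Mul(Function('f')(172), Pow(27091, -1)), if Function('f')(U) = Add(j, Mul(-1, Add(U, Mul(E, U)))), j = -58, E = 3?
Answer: Rational(-746, 27091) ≈ -0.027537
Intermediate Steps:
Function('f')(U) = Add(-58, Mul(-4, U)) (Function('f')(U) = Add(-58, Mul(-1, Add(U, Mul(3, U)))) = Add(-58, Mul(-1, Mul(4, U))) = Add(-58, Mul(-4, U)))
Mul(Function('f')(172), Pow(27091, -1)) = Mul(Add(-58, Mul(-4, 172)), Pow(27091, -1)) = Mul(Add(-58, -688), Rational(1, 27091)) = Mul(-746, Rational(1, 27091)) = Rational(-746, 27091)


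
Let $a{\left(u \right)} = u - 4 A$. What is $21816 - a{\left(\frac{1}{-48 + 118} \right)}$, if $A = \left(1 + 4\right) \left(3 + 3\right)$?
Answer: $\frac{1535519}{70} \approx 21936.0$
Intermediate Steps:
$A = 30$ ($A = 5 \cdot 6 = 30$)
$a{\left(u \right)} = -120 + u$ ($a{\left(u \right)} = u - 120 = -120 + u$)
$21816 - a{\left(\frac{1}{-48 + 118} \right)} = 21816 - \left(-120 + \frac{1}{-48 + 118}\right) = 21816 - \left(-120 + \frac{1}{70}\right) = 21816 - - \frac{8399}{70} = 21816 + \frac{8399}{70} = \frac{1535519}{70}$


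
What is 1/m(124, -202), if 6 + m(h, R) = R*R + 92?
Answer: 1/40890 ≈ 2.4456e-5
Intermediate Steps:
m(h, R) = 86 + R² (m(h, R) = -6 + (R*R + 92) = -6 + (R² + 92) = -6 + (92 + R²) = 86 + R²)
1/m(124, -202) = 1/(86 + (-202)²) = 1/(86 + 40804) = 1/40890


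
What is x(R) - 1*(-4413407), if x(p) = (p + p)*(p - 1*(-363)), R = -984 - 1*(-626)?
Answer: 4409827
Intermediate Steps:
R = -358 (R = -984 + 626 = -358)
x(p) = 2*p*(363 + p) (x(p) = (2*p)*(p + 363) = (2*p)*(363 + p) = 2*p*(363 + p))
x(R) - 1*(-4413407) = 2*(-358)*(363 - 358) - 1*(-4413407) = 2*(-358)*5 + 4413407 = -3580 + 4413407 = 4409827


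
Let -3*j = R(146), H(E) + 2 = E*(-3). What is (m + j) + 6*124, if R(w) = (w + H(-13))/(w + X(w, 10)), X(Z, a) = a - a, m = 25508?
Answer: 3832731/146 ≈ 26252.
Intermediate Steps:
H(E) = -2 - 3*E (H(E) = -2 + E*(-3) = -2 - 3*E)
X(Z, a) = 0
R(w) = (37 + w)/w (R(w) = (w + (-2 - 3*(-13)))/(w + 0) = (w + (-2 + 39))/w = (w + 37)/w = (37 + w)/w)
j = -61/146 (j = -(37 + 146)/(3*146) = -183/438 = -⅓*183/146 = -61/146 ≈ -0.41781)
(m + j) + 6*124 = (25508 - 61/146) + 6*124 = 3724107/146 + 744 = 3832731/146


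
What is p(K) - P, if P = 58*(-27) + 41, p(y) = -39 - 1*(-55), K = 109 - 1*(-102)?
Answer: 1541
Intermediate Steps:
K = 211 (K = 109 + 102 = 211)
p(y) = 16 (p(y) = -39 + 55 = 16)
P = -1525 (P = -1566 + 41 = -1525)
p(K) - P = 16 - 1*(-1525) = 16 + 1525 = 1541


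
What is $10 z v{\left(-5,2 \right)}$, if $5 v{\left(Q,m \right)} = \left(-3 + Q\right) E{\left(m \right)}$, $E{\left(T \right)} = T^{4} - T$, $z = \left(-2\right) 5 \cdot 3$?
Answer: $6720$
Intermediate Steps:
$z = -30$ ($z = \left(-10\right) 3 = -30$)
$v{\left(Q,m \right)} = \frac{\left(-3 + Q\right) \left(m^{4} - m\right)}{5}$
$10 z v{\left(-5,2 \right)} = 10 \left(-30\right) \frac{1}{5} \cdot 2 \left(-1 + 2^{3}\right) \left(-3 - 5\right) = - 300 \cdot \frac{1}{5} \cdot 2 \left(-1 + 8\right) \left(-8\right) = - 300 \cdot \frac{1}{5} \cdot 2 \cdot 7 \left(-8\right) = \left(-300\right) \left(- \frac{112}{5}\right) = 6720$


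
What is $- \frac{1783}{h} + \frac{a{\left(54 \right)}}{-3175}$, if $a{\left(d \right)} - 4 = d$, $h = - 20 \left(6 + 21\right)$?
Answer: $\frac{1125941}{342900} \approx 3.2836$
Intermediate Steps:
$h = -540$ ($h = \left(-20\right) 27 = -540$)
$a{\left(d \right)} = 4 + d$
$- \frac{1783}{h} + \frac{a{\left(54 \right)}}{-3175} = - \frac{1783}{-540} + \frac{4 + 54}{-3175} = \left(-1783\right) \left(- \frac{1}{540}\right) + 58 \left(- \frac{1}{3175}\right) = \frac{1783}{540} - \frac{58}{3175} = \frac{1125941}{342900}$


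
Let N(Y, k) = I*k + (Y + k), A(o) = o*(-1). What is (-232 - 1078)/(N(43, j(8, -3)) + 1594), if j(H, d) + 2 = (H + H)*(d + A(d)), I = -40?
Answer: -262/343 ≈ -0.76385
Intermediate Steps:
A(o) = -o
j(H, d) = -2 (j(H, d) = -2 + (H + H)*(d - d) = -2 + (2*H)*0 = -2 + 0 = -2)
N(Y, k) = Y - 39*k (N(Y, k) = -40*k + (Y + k) = Y - 39*k)
(-232 - 1078)/(N(43, j(8, -3)) + 1594) = (-232 - 1078)/((43 - 39*(-2)) + 1594) = -1310/((43 + 78) + 1594) = -1310/(121 + 1594) = -1310/1715 = -1310*1/1715 = -262/343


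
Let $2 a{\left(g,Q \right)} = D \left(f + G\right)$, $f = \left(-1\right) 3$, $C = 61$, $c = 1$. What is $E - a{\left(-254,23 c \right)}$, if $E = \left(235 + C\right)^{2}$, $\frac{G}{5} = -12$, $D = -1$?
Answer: $\frac{175169}{2} \approx 87585.0$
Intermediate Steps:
$G = -60$ ($G = 5 \left(-12\right) = -60$)
$E = 87616$ ($E = \left(235 + 61\right)^{2} = 296^{2} = 87616$)
$f = -3$
$a{\left(g,Q \right)} = \frac{63}{2}$ ($a{\left(g,Q \right)} = \frac{\left(-1\right) \left(-3 - 60\right)}{2} = \frac{\left(-1\right) \left(-63\right)}{2} = \frac{1}{2} \cdot 63 = \frac{63}{2}$)
$E - a{\left(-254,23 c \right)} = 87616 - \frac{63}{2} = \frac{175169}{2}$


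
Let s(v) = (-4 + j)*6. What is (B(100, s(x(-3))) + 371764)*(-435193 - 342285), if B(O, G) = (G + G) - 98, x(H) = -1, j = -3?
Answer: -288896830196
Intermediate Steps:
s(v) = -42 (s(v) = (-4 - 3)*6 = -7*6 = -42)
B(O, G) = -98 + 2*G (B(O, G) = 2*G - 98 = -98 + 2*G)
(B(100, s(x(-3))) + 371764)*(-435193 - 342285) = ((-98 + 2*(-42)) + 371764)*(-435193 - 342285) = ((-98 - 84) + 371764)*(-777478) = (-182 + 371764)*(-777478) = 371582*(-777478) = -288896830196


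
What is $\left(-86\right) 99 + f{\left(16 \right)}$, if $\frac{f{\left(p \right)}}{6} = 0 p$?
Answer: $-8514$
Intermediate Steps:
$f{\left(p \right)} = 0$ ($f{\left(p \right)} = 6 \cdot 0 p = 6 \cdot 0 = 0$)
$\left(-86\right) 99 + f{\left(16 \right)} = \left(-86\right) 99 + 0 = -8514 + 0 = -8514$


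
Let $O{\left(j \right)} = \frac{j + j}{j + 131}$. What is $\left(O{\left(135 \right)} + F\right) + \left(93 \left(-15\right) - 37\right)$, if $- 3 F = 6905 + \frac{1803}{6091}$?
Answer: $- \frac{9071736647}{2430309} \approx -3732.8$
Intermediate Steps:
$O{\left(j \right)} = \frac{2 j}{131 + j}$
$F = - \frac{42060158}{18273}$ ($F = - \frac{6905 + \frac{1803}{6091}}{3} = \left(- \frac{1}{3}\right) \frac{42060158}{6091} = - \frac{42060158}{18273} \approx -2301.8$)
$\left(O{\left(135 \right)} + F\right) + \left(93 \left(-15\right) - 37\right) = \left(2 \cdot 135 \frac{1}{131 + 135} - \frac{42060158}{18273}\right) + \left(93 \left(-15\right) - 37\right) = \left(2 \cdot 135 \cdot \frac{1}{266} - \frac{42060158}{18273}\right) - 1432 = \left(\frac{135}{133} - \frac{42060158}{18273}\right) - 1432 = - \frac{5591534159}{2430309} - 1432 = - \frac{9071736647}{2430309}$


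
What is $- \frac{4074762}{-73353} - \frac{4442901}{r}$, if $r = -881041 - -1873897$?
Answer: $\frac{413305753691}{8092107352} \approx 51.075$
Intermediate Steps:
$r = 992856$ ($r = -881041 + 1873897 = 992856$)
$- \frac{4074762}{-73353} - \frac{4442901}{r} = - \frac{4074762}{-73353} - \frac{4442901}{992856} = \left(-4074762\right) \left(- \frac{1}{73353}\right) - \frac{1480967}{330952} = \frac{1358254}{24451} - \frac{1480967}{330952} = \frac{413305753691}{8092107352}$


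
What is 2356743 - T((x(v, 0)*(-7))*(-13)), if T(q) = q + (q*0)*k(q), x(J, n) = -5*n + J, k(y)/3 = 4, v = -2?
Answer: 2356925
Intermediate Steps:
k(y) = 12 (k(y) = 3*4 = 12)
x(J, n) = J - 5*n
T(q) = q (T(q) = q + (q*0)*12 = q + 0*12 = q + 0 = q)
2356743 - T((x(v, 0)*(-7))*(-13)) = 2356743 - (-2 - 5*0)*(-7)*(-13) = 2356743 - (-2 + 0)*(-7)*(-13) = 2356743 - (-2*(-7))*(-13) = 2356743 - 14*(-13) = 2356743 - 1*(-182) = 2356743 + 182 = 2356925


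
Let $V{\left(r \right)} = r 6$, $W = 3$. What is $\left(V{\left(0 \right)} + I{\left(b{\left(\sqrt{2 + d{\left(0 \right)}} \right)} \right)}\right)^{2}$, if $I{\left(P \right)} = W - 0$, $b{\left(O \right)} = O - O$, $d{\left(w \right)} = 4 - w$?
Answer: $9$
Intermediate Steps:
$b{\left(O \right)} = 0$
$I{\left(P \right)} = 3$ ($I{\left(P \right)} = 3 - 0 = 3 + 0 = 3$)
$V{\left(r \right)} = 6 r$
$\left(V{\left(0 \right)} + I{\left(b{\left(\sqrt{2 + d{\left(0 \right)}} \right)} \right)}\right)^{2} = \left(6 \cdot 0 + 3\right)^{2} = \left(0 + 3\right)^{2} = 3^{2} = 9$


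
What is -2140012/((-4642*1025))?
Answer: 1070006/2379025 ≈ 0.44977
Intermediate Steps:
-2140012/((-4642*1025)) = -2140012/(-4758050) = -2140012*(-1/4758050) = 1070006/2379025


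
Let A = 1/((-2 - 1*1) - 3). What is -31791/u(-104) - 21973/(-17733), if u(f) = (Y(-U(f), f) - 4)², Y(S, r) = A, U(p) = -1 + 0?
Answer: -20281259783/11083125 ≈ -1829.9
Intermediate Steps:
U(p) = -1
A = -⅙ (A = 1/((-2 - 1) - 3) = 1/(-3 - 3) = 1/(-6) = -⅙ ≈ -0.16667)
Y(S, r) = -⅙
u(f) = 625/36 (u(f) = (-⅙ - 4)² = (-25/6)² = 625/36)
-31791/u(-104) - 21973/(-17733) = -31791/625/36 - 21973/(-17733) = -31791*36/625 - 21973*(-1/17733) = -1144476/625 + 21973/17733 = -20281259783/11083125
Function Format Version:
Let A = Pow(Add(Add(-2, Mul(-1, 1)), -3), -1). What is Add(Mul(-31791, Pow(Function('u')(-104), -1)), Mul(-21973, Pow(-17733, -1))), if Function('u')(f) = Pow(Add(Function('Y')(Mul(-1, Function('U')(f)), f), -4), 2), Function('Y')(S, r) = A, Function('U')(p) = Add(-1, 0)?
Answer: Rational(-20281259783, 11083125) ≈ -1829.9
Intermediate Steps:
Function('U')(p) = -1
A = Rational(-1, 6) (A = Pow(Add(Add(-2, -1), -3), -1) = Pow(Add(-3, -3), -1) = Pow(-6, -1) = Rational(-1, 6) ≈ -0.16667)
Function('Y')(S, r) = Rational(-1, 6)
Function('u')(f) = Rational(625, 36) (Function('u')(f) = Pow(Add(Rational(-1, 6), -4), 2) = Pow(Rational(-25, 6), 2) = Rational(625, 36))
Add(Mul(-31791, Pow(Function('u')(-104), -1)), Mul(-21973, Pow(-17733, -1))) = Add(Mul(-31791, Pow(Rational(625, 36), -1)), Mul(-21973, Pow(-17733, -1))) = Add(Mul(-31791, Rational(36, 625)), Mul(-21973, Rational(-1, 17733))) = Add(Rational(-1144476, 625), Rational(21973, 17733)) = Rational(-20281259783, 11083125)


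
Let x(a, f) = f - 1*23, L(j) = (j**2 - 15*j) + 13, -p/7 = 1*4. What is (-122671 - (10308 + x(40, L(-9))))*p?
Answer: 3729180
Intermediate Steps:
p = -28 (p = -7*4 = -28)
L(j) = 13 + j**2 - 15*j
x(a, f) = -23 + f (x(a, f) = f - 23 = -23 + f)
(-122671 - (10308 + x(40, L(-9))))*p = (-122671 - (10308 + (-23 + (13 + (-9)**2 - 15*(-9)))))*(-28) = (-122671 - (10308 + (-23 + (13 + 81 + 135))))*(-28) = (-122671 - (10308 + (-23 + 229)))*(-28) = (-122671 - (10308 + 206))*(-28) = (-122671 - 1*10514)*(-28) = (-122671 - 10514)*(-28) = -133185*(-28) = 3729180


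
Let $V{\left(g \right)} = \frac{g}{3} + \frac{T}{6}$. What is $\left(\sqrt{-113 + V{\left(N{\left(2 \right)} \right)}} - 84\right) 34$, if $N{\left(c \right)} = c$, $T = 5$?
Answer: $-2856 + 17 i \sqrt{446} \approx -2856.0 + 359.02 i$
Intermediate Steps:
$V{\left(g \right)} = \frac{5}{6} + \frac{g}{3}$ ($V{\left(g \right)} = \frac{g}{3} + \frac{5}{6} = \frac{5}{6} + \frac{g}{3}$)
$\left(\sqrt{-113 + V{\left(N{\left(2 \right)} \right)}} - 84\right) 34 = \left(\sqrt{-113 + \left(\frac{5}{6} + \frac{1}{3} \cdot 2\right)} - 84\right) 34 = \left(\sqrt{-113 + \left(\frac{5}{6} + \frac{2}{3}\right)} - 84\right) 34 = \left(\sqrt{-113 + \frac{3}{2}} - 84\right) 34 = \left(\sqrt{- \frac{223}{2}} - 84\right) 34 = \left(\frac{i \sqrt{446}}{2} - 84\right) 34 = \left(-84 + \frac{i \sqrt{446}}{2}\right) 34 = -2856 + 17 i \sqrt{446}$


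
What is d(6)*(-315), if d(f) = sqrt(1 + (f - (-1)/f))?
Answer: -105*sqrt(258)/2 ≈ -843.27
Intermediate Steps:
d(f) = sqrt(1 + f + 1/f) (d(f) = sqrt(1 + (f + 1/f)) = sqrt(1 + f + 1/f))
d(6)*(-315) = sqrt(1 + 6 + 1/6)*(-315) = sqrt(43/6)*(-315) = (sqrt(258)/6)*(-315) = -105*sqrt(258)/2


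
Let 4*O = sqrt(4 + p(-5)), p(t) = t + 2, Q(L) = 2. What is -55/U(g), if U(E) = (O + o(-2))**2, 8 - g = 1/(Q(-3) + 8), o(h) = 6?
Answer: -176/125 ≈ -1.4080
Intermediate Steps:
p(t) = 2 + t
g = 79/10 (g = 8 - 1/(2 + 8) = 8 - 1/10 = 79/10 ≈ 7.9000)
O = 1/4 (O = sqrt(4 + (2 - 5))/4 = sqrt(4 - 3)/4 = sqrt(1)/4 = (1/4)*1 = 1/4 ≈ 0.25000)
U(E) = 625/16 (U(E) = (1/4 + 6)**2 = (25/4)**2 = 625/16)
-55/U(g) = -55/625/16 = -55*16/625 = -176/125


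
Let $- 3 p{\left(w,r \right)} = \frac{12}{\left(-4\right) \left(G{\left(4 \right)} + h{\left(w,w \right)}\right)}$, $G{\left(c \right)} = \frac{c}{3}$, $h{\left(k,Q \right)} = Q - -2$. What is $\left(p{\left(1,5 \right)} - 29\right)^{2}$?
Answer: $\frac{139876}{169} \approx 827.67$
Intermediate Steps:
$h{\left(k,Q \right)} = 2 + Q$ ($h{\left(k,Q \right)} = Q + 2 = 2 + Q$)
$G{\left(c \right)} = \frac{c}{3}$ ($G{\left(c \right)} = c \frac{1}{3} = \frac{c}{3}$)
$p{\left(w,r \right)} = - \frac{4}{- \frac{40}{3} - 4 w}$ ($p{\left(w,r \right)} = - \frac{12 \frac{1}{\left(-4\right) \left(\frac{1}{3} \cdot 4 + \left(2 + w\right)\right)}}{3} = - \frac{12 \frac{1}{\left(-4\right) \left(\frac{4}{3} + \left(2 + w\right)\right)}}{3} = - \frac{12 \frac{1}{\left(-4\right) \left(\frac{10}{3} + w\right)}}{3} = - \frac{12 \frac{1}{- \frac{40}{3} - 4 w}}{3} = - \frac{4}{- \frac{40}{3} - 4 w}$)
$\left(p{\left(1,5 \right)} - 29\right)^{2} = \left(\frac{3}{10 + 3 \cdot 1} - 29\right)^{2} = \left(\frac{3}{10 + 3} - 29\right)^{2} = \left(\frac{3}{13} - 29\right)^{2} = \left(- \frac{374}{13}\right)^{2} = \frac{139876}{169}$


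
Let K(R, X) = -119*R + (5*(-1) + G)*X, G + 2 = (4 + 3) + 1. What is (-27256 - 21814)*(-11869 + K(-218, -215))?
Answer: -680012060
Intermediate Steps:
G = 6 (G = -2 + ((4 + 3) + 1) = -2 + (7 + 1) = -2 + 8 = 6)
K(R, X) = X - 119*R (K(R, X) = -119*R + (5*(-1) + 6)*X = -119*R + (-5 + 6)*X = -119*R + 1*X = -119*R + X = X - 119*R)
(-27256 - 21814)*(-11869 + K(-218, -215)) = (-27256 - 21814)*(-11869 + (-215 - 119*(-218))) = -49070*(-11869 + (-215 + 25942)) = -49070*(-11869 + 25727) = -49070*13858 = -680012060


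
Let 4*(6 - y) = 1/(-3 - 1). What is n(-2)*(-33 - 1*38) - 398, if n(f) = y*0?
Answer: -398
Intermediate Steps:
y = 97/16 (y = 6 - 1/(4*(-3 - 1)) = 6 - ¼/(-4) = 6 - ¼*(-¼) = 6 + 1/16 = 97/16 ≈ 6.0625)
n(f) = 0 (n(f) = (97/16)*0 = 0)
n(-2)*(-33 - 1*38) - 398 = 0*(-33 - 1*38) - 398 = 0*(-33 - 38) - 398 = 0*(-71) - 398 = 0 - 398 = -398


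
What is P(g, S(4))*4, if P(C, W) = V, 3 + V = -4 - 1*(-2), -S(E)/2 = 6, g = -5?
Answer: -20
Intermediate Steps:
S(E) = -12 (S(E) = -2*6 = -12)
V = -5 (V = -3 + (-4 - 1*(-2)) = -3 + (-4 + 2) = -3 - 2 = -5)
P(C, W) = -5
P(g, S(4))*4 = -5*4 = -20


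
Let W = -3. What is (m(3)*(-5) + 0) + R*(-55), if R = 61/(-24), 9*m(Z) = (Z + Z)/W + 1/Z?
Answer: 30395/216 ≈ 140.72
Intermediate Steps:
m(Z) = -2*Z/27 + 1/(9*Z) (m(Z) = ((Z + Z)/(-3) + 1/Z)/9 = ((2*Z)*(-⅓) + 1/Z)/9 = (-2*Z/3 + 1/Z)/9 = (1/Z - 2*Z/3)/9 = -2*Z/27 + 1/(9*Z))
R = -61/24 (R = 61*(-1/24) = -61/24 ≈ -2.5417)
(m(3)*(-5) + 0) + R*(-55) = (((1/27)*(3 - 2*3²)/3)*(-5) + 0) - 61/24*(-55) = (((1/27)*(⅓)*(3 - 2*9))*(-5) + 0) + 3355/24 = (((1/27)*(⅓)*(3 - 18))*(-5) + 0) + 3355/24 = (((1/27)*(⅓)*(-15))*(-5) + 0) + 3355/24 = (-5/27*(-5) + 0) + 3355/24 = (25/27 + 0) + 3355/24 = 25/27 + 3355/24 = 30395/216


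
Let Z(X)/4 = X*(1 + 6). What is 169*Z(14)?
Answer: 66248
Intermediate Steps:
Z(X) = 28*X (Z(X) = 4*(X*(1 + 6)) = 4*(X*7) = 4*(7*X) = 28*X)
169*Z(14) = 169*(28*14) = 169*392 = 66248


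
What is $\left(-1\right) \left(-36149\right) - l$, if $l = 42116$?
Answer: $-5967$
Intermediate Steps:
$\left(-1\right) \left(-36149\right) - l = \left(-1\right) \left(-36149\right) - 42116 = 36149 - 42116 = -5967$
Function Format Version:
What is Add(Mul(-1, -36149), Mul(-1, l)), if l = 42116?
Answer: -5967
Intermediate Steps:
Add(Mul(-1, -36149), Mul(-1, l)) = Add(Mul(-1, -36149), Mul(-1, 42116)) = Add(36149, -42116) = -5967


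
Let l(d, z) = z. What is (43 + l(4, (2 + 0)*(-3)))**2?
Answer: 1369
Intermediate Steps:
(43 + l(4, (2 + 0)*(-3)))**2 = (43 + (2 + 0)*(-3))**2 = (43 + 2*(-3))**2 = (43 - 6)**2 = 37**2 = 1369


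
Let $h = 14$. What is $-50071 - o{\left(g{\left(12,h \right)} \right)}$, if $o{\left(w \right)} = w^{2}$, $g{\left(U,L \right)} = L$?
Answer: $-50267$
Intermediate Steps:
$-50071 - o{\left(g{\left(12,h \right)} \right)} = -50071 - 14^{2} = -50071 - 196 = -50267$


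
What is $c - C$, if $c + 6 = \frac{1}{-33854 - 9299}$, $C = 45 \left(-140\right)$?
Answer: $\frac{271604981}{43153} \approx 6294.0$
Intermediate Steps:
$C = -6300$
$c = - \frac{258919}{43153}$ ($c = -6 + \frac{1}{-33854 - 9299} = -6 + \frac{1}{-43153} = -6 - \frac{1}{43153} = - \frac{258919}{43153} \approx -6.0$)
$c - C = - \frac{258919}{43153} - -6300 = - \frac{258919}{43153} + 6300 = \frac{271604981}{43153}$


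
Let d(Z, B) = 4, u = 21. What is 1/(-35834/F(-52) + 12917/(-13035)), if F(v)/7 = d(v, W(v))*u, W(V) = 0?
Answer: -1277430/79115231 ≈ -0.016146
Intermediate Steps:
F(v) = 588 (F(v) = 7*(4*21) = 7*84 = 588)
1/(-35834/F(-52) + 12917/(-13035)) = 1/(-35834/588 + 12917/(-13035)) = 1/(-35834*1/588 + 12917*(-1/13035)) = 1/(-17917/294 - 12917/13035) = 1/(-79115231/1277430) = -1277430/79115231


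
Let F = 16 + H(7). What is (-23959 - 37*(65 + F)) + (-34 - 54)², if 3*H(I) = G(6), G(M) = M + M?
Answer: -19360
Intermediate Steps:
G(M) = 2*M
H(I) = 4 (H(I) = (2*6)/3 = (⅓)*12 = 4)
F = 20 (F = 16 + 4 = 20)
(-23959 - 37*(65 + F)) + (-34 - 54)² = (-23959 - 37*(65 + 20)) + (-34 - 54)² = (-23959 - 37*85) + (-88)² = (-23959 - 3145) + 7744 = -27104 + 7744 = -19360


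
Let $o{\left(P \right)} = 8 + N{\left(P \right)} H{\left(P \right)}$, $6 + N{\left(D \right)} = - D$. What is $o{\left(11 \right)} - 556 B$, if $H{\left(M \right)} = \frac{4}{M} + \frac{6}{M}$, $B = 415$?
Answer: $- \frac{2538222}{11} \approx -2.3075 \cdot 10^{5}$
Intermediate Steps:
$H{\left(M \right)} = \frac{10}{M}$
$N{\left(D \right)} = -6 - D$
$o{\left(P \right)} = 8 + \frac{10 \left(-6 - P\right)}{P}$ ($o{\left(P \right)} = 8 + \left(-6 - P\right) \frac{10}{P} = 8 + \frac{10 \left(-6 - P\right)}{P}$)
$o{\left(11 \right)} - 556 B = \left(-2 - \frac{60}{11}\right) - 230740 = - \frac{82}{11} - 230740 = - \frac{2538222}{11}$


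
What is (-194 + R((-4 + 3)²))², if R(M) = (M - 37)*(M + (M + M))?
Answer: 91204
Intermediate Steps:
R(M) = 3*M*(-37 + M) (R(M) = (-37 + M)*(M + 2*M) = (-37 + M)*(3*M) = 3*M*(-37 + M))
(-194 + R((-4 + 3)²))² = (-194 + 3*(-4 + 3)²*(-37 + (-4 + 3)²))² = (-194 + 3*(-1)²*(-37 + (-1)²))² = (-194 + 3*1*(-37 + 1))² = (-194 + 3*1*(-36))² = (-194 - 108)² = (-302)² = 91204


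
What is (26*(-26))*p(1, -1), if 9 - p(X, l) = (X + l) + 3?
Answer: -4056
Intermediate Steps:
p(X, l) = 6 - X - l (p(X, l) = 9 - ((X + l) + 3) = 9 - (3 + X + l) = 9 + (-3 - X - l) = 6 - X - l)
(26*(-26))*p(1, -1) = (26*(-26))*(6 - 1*1 - 1*(-1)) = -676*(6 - 1 + 1) = -676*6 = -4056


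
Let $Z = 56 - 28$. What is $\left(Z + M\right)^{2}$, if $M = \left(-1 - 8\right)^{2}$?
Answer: $11881$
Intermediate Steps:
$Z = 28$ ($Z = 56 - 28 = 28$)
$M = 81$ ($M = \left(-9\right)^{2} = 81$)
$\left(Z + M\right)^{2} = \left(28 + 81\right)^{2} = 109^{2} = 11881$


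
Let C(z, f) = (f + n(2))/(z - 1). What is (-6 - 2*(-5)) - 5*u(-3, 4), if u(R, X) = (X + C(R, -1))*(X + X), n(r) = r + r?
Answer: -126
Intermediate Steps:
n(r) = 2*r
C(z, f) = (4 + f)/(-1 + z) (C(z, f) = (f + 2*2)/(z - 1) = (f + 4)/(-1 + z) = (4 + f)/(-1 + z))
u(R, X) = 2*X*(X + 3/(-1 + R)) (u(R, X) = (X + (4 - 1)/(-1 + R))*(X + X) = (X + 3/(-1 + R))*(2*X) = 2*X*(X + 3/(-1 + R)))
(-6 - 2*(-5)) - 5*u(-3, 4) = (-6 - 2*(-5)) - 10*4*(3 + 4*(-1 - 3))/(-1 - 3) = (-6 + 10) - 10*4*(3 + 4*(-4))/(-4) = 4 - 10*4*(-1)*(3 - 16)/4 = 4 - 10*4*(-1)*(-13)/4 = 4 - 5*26 = 4 - 130 = -126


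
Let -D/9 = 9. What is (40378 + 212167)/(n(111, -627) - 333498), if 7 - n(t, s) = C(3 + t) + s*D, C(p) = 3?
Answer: -252545/384281 ≈ -0.65719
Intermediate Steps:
D = -81 (D = -9*9 = -81)
n(t, s) = 4 + 81*s (n(t, s) = 7 - (3 + s*(-81)) = 7 - (3 - 81*s) = 7 + (-3 + 81*s) = 4 + 81*s)
(40378 + 212167)/(n(111, -627) - 333498) = (40378 + 212167)/((4 + 81*(-627)) - 333498) = 252545/((4 - 50787) - 333498) = 252545/(-50783 - 333498) = 252545/(-384281) = 252545*(-1/384281) = -252545/384281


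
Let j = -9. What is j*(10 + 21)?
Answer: -279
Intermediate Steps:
j*(10 + 21) = -9*(10 + 21) = -9*31 = -279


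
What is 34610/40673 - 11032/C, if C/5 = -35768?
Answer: 829794617/909244915 ≈ 0.91262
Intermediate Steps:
C = -178840 (C = 5*(-35768) = -178840)
34610/40673 - 11032/C = 34610/40673 - 11032/(-178840) = 34610*(1/40673) - 11032*(-1/178840) = 34610/40673 + 1379/22355 = 829794617/909244915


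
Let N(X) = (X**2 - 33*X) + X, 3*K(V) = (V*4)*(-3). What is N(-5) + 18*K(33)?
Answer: -2191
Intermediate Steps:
K(V) = -4*V (K(V) = ((V*4)*(-3))/3 = ((4*V)*(-3))/3 = (-12*V)/3 = -4*V)
N(X) = X**2 - 32*X
N(-5) + 18*K(33) = -5*(-32 - 5) + 18*(-4*33) = -5*(-37) + 18*(-132) = 185 - 2376 = -2191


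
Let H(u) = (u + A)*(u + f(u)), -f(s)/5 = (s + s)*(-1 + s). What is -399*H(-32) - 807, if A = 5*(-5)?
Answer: -240894663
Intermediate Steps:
A = -25
f(s) = -10*s*(-1 + s) (f(s) = -5*(s + s)*(-1 + s) = -5*2*s*(-1 + s) = -10*s*(-1 + s))
H(u) = (-25 + u)*(u + 10*u*(1 - u)) (H(u) = (u - 25)*(u + 10*u*(1 - u)) = (-25 + u)*(u + 10*u*(1 - u)))
-399*H(-32) - 807 = -(-12768)*(-275 - 10*(-32)² + 261*(-32)) - 807 = -(-12768)*(-275 - 10*1024 - 8352) - 807 = -(-12768)*(-275 - 10240 - 8352) - 807 = -(-12768)*(-18867) - 807 = -399*603744 - 807 = -240893856 - 807 = -240894663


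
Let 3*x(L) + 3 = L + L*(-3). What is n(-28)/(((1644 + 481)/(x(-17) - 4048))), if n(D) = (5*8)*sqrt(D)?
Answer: -193808*I*sqrt(7)/1275 ≈ -402.17*I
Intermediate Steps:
x(L) = -1 - 2*L/3 (x(L) = -1 + (L + L*(-3))/3 = -1 + (L - 3*L)/3 = -1 + (-2*L)/3 = -1 - 2*L/3)
n(D) = 40*sqrt(D)
n(-28)/(((1644 + 481)/(x(-17) - 4048))) = (40*sqrt(-28))/(((1644 + 481)/((-1 - 2/3*(-17)) - 4048))) = (40*(2*I*sqrt(7)))/((2125/((-1 + 34/3) - 4048))) = (80*I*sqrt(7))/((2125/(31/3 - 4048))) = (80*I*sqrt(7))/((2125/(-12113/3))) = (80*I*sqrt(7))/((2125*(-3/12113))) = (80*I*sqrt(7))/(-6375/12113) = (80*I*sqrt(7))*(-12113/6375) = -193808*I*sqrt(7)/1275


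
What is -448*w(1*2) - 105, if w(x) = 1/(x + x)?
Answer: -217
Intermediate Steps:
w(x) = 1/(2*x)
-448*w(1*2) - 105 = -224/(1*2) - 105 = -224/2 - 105 = -448*1/4 - 105 = -112 - 105 = -217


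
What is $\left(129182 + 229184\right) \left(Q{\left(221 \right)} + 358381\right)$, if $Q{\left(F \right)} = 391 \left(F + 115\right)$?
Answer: $175512257062$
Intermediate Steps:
$Q{\left(F \right)} = 44965 + 391 F$ ($Q{\left(F \right)} = 391 \left(115 + F\right) = 44965 + 391 F$)
$\left(129182 + 229184\right) \left(Q{\left(221 \right)} + 358381\right) = \left(129182 + 229184\right) \left(\left(44965 + 391 \cdot 221\right) + 358381\right) = 358366 \left(\left(44965 + 86411\right) + 358381\right) = 358366 \left(131376 + 358381\right) = 358366 \cdot 489757 = 175512257062$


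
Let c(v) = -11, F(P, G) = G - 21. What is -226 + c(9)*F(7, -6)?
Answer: 71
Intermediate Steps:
F(P, G) = -21 + G
-226 + c(9)*F(7, -6) = -226 - 11*(-21 - 6) = -226 - 11*(-27) = -226 + 297 = 71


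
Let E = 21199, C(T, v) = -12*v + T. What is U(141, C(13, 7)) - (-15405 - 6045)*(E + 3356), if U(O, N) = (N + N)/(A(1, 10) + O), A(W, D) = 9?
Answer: 39502856179/75 ≈ 5.2670e+8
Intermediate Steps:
C(T, v) = T - 12*v
U(O, N) = 2*N/(9 + O) (U(O, N) = (N + N)/(9 + O) = (2*N)/(9 + O) = 2*N/(9 + O))
U(141, C(13, 7)) - (-15405 - 6045)*(E + 3356) = 2*(13 - 12*7)/(9 + 141) - (-15405 - 6045)*(21199 + 3356) = 2*(13 - 84)/150 - (-21450)*24555 = 2*(-71)*(1/150) - 1*(-526704750) = -71/75 + 526704750 = 39502856179/75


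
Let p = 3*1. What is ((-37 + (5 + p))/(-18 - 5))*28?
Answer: 812/23 ≈ 35.304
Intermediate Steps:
p = 3
((-37 + (5 + p))/(-18 - 5))*28 = ((-37 + (5 + 3))/(-18 - 5))*28 = ((-37 + 8)/(-23))*28 = -29*(-1/23)*28 = (29/23)*28 = 812/23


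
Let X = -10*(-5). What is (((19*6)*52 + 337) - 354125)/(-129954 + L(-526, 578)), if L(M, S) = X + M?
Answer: 34786/13043 ≈ 2.6670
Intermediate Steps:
X = 50
L(M, S) = 50 + M
(((19*6)*52 + 337) - 354125)/(-129954 + L(-526, 578)) = (((19*6)*52 + 337) - 354125)/(-129954 + (50 - 526)) = ((114*52 + 337) - 354125)/(-129954 - 476) = ((5928 + 337) - 354125)/(-130430) = (6265 - 354125)*(-1/130430) = -347860*(-1/130430) = 34786/13043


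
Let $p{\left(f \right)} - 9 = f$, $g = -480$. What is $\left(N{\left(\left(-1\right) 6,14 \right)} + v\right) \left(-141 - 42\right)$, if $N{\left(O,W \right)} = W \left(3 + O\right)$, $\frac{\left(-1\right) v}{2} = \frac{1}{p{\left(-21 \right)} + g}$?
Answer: $\frac{630191}{82} \approx 7685.3$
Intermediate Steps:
$p{\left(f \right)} = 9 + f$
$v = \frac{1}{246}$ ($v = - \frac{2}{\left(9 - 21\right) - 480} = - \frac{2}{-12 - 480} = - \frac{2}{-492} = \left(-2\right) \left(- \frac{1}{492}\right) = \frac{1}{246} \approx 0.004065$)
$\left(N{\left(\left(-1\right) 6,14 \right)} + v\right) \left(-141 - 42\right) = \left(14 \left(3 - 6\right) + \frac{1}{246}\right) \left(-141 - 42\right) = \left(14 \left(3 - 6\right) + \frac{1}{246}\right) \left(-183\right) = \left(14 \left(-3\right) + \frac{1}{246}\right) \left(-183\right) = \left(-42 + \frac{1}{246}\right) \left(-183\right) = \left(- \frac{10331}{246}\right) \left(-183\right) = \frac{630191}{82}$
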